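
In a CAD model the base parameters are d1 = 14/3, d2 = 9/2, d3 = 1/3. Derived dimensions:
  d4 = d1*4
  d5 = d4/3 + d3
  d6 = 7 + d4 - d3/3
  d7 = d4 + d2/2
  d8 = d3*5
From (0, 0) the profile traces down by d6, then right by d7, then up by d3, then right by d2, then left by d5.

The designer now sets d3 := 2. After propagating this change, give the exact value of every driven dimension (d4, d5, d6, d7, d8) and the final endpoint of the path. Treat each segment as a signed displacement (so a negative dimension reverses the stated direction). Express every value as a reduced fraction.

d4 = 56/3
d5 = 74/9
d6 = 25
d7 = 251/12
d8 = 10
endpoint = (619/36, -23)

Apply edit: d3 := 2
  d4 = d1*4 = 56/3
  d5 = d4/3 + d3 = 74/9
  d6 = 7 + d4 - d3/3 = 25
  d7 = d4 + d2/2 = 251/12
  d8 = d3*5 = 10
Walk from origin (0, 0):
  seg 1: down by d6 = 25 → (0, -25)
  seg 2: right by d7 = 251/12 → (251/12, -25)
  seg 3: up by d3 = 2 → (251/12, -23)
  seg 4: right by d2 = 9/2 → (305/12, -23)
  seg 5: left by d5 = 74/9 → (619/36, -23)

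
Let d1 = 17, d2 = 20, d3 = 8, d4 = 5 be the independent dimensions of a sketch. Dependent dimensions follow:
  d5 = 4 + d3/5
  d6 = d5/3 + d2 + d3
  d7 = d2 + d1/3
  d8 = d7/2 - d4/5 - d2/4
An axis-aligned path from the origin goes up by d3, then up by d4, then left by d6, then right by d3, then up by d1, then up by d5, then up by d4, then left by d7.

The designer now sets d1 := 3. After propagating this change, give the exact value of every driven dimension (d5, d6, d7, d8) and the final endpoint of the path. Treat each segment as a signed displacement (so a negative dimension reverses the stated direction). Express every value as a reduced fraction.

Apply edit: d1 := 3
  d5 = 4 + d3/5 = 28/5
  d6 = d5/3 + d2 + d3 = 448/15
  d7 = d2 + d1/3 = 21
  d8 = d7/2 - d4/5 - d2/4 = 9/2
Walk from origin (0, 0):
  seg 1: up by d3 = 8 → (0, 8)
  seg 2: up by d4 = 5 → (0, 13)
  seg 3: left by d6 = 448/15 → (-448/15, 13)
  seg 4: right by d3 = 8 → (-328/15, 13)
  seg 5: up by d1 = 3 → (-328/15, 16)
  seg 6: up by d5 = 28/5 → (-328/15, 108/5)
  seg 7: up by d4 = 5 → (-328/15, 133/5)
  seg 8: left by d7 = 21 → (-643/15, 133/5)

d5 = 28/5
d6 = 448/15
d7 = 21
d8 = 9/2
endpoint = (-643/15, 133/5)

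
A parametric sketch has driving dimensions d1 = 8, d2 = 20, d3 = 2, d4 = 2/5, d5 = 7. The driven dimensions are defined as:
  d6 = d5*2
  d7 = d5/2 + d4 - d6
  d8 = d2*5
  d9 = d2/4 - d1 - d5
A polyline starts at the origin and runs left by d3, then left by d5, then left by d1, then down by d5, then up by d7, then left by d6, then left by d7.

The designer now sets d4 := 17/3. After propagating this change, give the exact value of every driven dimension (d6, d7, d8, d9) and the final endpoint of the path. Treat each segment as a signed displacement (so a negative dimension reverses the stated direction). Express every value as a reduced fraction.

Apply edit: d4 := 17/3
  d6 = d5*2 = 14
  d7 = d5/2 + d4 - d6 = -29/6
  d8 = d2*5 = 100
  d9 = d2/4 - d1 - d5 = -10
Walk from origin (0, 0):
  seg 1: left by d3 = 2 → (-2, 0)
  seg 2: left by d5 = 7 → (-9, 0)
  seg 3: left by d1 = 8 → (-17, 0)
  seg 4: down by d5 = 7 → (-17, -7)
  seg 5: up by d7 = -29/6 → (-17, -71/6)
  seg 6: left by d6 = 14 → (-31, -71/6)
  seg 7: left by d7 = -29/6 → (-157/6, -71/6)

d6 = 14
d7 = -29/6
d8 = 100
d9 = -10
endpoint = (-157/6, -71/6)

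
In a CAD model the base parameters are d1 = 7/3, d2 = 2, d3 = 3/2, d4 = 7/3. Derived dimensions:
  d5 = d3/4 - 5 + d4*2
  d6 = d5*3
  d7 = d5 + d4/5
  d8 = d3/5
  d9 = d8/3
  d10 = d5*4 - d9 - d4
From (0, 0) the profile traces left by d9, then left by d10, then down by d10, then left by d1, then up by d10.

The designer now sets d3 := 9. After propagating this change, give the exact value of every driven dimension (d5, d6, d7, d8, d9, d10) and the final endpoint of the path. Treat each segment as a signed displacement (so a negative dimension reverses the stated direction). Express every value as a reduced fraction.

d5 = 23/12
d6 = 23/4
d7 = 143/60
d8 = 9/5
d9 = 3/5
d10 = 71/15
endpoint = (-23/3, 0)

Apply edit: d3 := 9
  d5 = d3/4 - 5 + d4*2 = 23/12
  d6 = d5*3 = 23/4
  d7 = d5 + d4/5 = 143/60
  d8 = d3/5 = 9/5
  d9 = d8/3 = 3/5
  d10 = d5*4 - d9 - d4 = 71/15
Walk from origin (0, 0):
  seg 1: left by d9 = 3/5 → (-3/5, 0)
  seg 2: left by d10 = 71/15 → (-16/3, 0)
  seg 3: down by d10 = 71/15 → (-16/3, -71/15)
  seg 4: left by d1 = 7/3 → (-23/3, -71/15)
  seg 5: up by d10 = 71/15 → (-23/3, 0)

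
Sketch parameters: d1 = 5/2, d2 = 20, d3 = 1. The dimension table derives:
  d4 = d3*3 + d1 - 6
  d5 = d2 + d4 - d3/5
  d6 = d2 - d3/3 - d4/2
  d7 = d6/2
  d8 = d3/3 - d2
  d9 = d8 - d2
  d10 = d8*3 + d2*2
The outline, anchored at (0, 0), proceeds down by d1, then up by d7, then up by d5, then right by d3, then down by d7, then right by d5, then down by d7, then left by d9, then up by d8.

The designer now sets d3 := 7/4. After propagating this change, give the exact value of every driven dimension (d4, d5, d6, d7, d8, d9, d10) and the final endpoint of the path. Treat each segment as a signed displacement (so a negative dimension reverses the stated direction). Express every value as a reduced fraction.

d4 = 7/4
d5 = 107/5
d6 = 445/24
d7 = 445/48
d8 = -233/12
d9 = -473/12
d10 = -73/4
endpoint = (1877/30, -783/80)

Apply edit: d3 := 7/4
  d4 = d3*3 + d1 - 6 = 7/4
  d5 = d2 + d4 - d3/5 = 107/5
  d6 = d2 - d3/3 - d4/2 = 445/24
  d7 = d6/2 = 445/48
  d8 = d3/3 - d2 = -233/12
  d9 = d8 - d2 = -473/12
  d10 = d8*3 + d2*2 = -73/4
Walk from origin (0, 0):
  seg 1: down by d1 = 5/2 → (0, -5/2)
  seg 2: up by d7 = 445/48 → (0, 325/48)
  seg 3: up by d5 = 107/5 → (0, 6761/240)
  seg 4: right by d3 = 7/4 → (7/4, 6761/240)
  seg 5: down by d7 = 445/48 → (7/4, 189/10)
  seg 6: right by d5 = 107/5 → (463/20, 189/10)
  seg 7: down by d7 = 445/48 → (463/20, 2311/240)
  seg 8: left by d9 = -473/12 → (1877/30, 2311/240)
  seg 9: up by d8 = -233/12 → (1877/30, -783/80)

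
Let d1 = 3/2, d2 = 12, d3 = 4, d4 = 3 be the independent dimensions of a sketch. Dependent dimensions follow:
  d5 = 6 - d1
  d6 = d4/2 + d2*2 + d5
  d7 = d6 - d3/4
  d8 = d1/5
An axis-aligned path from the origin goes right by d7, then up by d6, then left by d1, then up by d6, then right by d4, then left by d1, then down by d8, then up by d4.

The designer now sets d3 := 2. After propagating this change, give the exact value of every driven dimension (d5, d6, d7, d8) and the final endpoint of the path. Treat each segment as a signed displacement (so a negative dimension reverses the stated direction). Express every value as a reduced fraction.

d5 = 9/2
d6 = 30
d7 = 59/2
d8 = 3/10
endpoint = (59/2, 627/10)

Apply edit: d3 := 2
  d5 = 6 - d1 = 9/2
  d6 = d4/2 + d2*2 + d5 = 30
  d7 = d6 - d3/4 = 59/2
  d8 = d1/5 = 3/10
Walk from origin (0, 0):
  seg 1: right by d7 = 59/2 → (59/2, 0)
  seg 2: up by d6 = 30 → (59/2, 30)
  seg 3: left by d1 = 3/2 → (28, 30)
  seg 4: up by d6 = 30 → (28, 60)
  seg 5: right by d4 = 3 → (31, 60)
  seg 6: left by d1 = 3/2 → (59/2, 60)
  seg 7: down by d8 = 3/10 → (59/2, 597/10)
  seg 8: up by d4 = 3 → (59/2, 627/10)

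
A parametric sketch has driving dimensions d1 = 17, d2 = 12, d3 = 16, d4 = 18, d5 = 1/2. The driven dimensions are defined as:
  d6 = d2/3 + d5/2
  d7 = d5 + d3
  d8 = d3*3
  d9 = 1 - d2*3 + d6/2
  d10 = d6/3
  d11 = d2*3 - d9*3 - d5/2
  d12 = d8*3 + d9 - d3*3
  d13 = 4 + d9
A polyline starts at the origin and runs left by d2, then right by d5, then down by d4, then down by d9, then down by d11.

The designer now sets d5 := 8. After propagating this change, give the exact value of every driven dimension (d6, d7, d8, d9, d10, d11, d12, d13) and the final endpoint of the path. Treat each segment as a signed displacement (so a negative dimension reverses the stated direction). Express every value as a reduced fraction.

d6 = 8
d7 = 24
d8 = 48
d9 = -31
d10 = 8/3
d11 = 125
d12 = 65
d13 = -27
endpoint = (-4, -112)

Apply edit: d5 := 8
  d6 = d2/3 + d5/2 = 8
  d7 = d5 + d3 = 24
  d8 = d3*3 = 48
  d9 = 1 - d2*3 + d6/2 = -31
  d10 = d6/3 = 8/3
  d11 = d2*3 - d9*3 - d5/2 = 125
  d12 = d8*3 + d9 - d3*3 = 65
  d13 = 4 + d9 = -27
Walk from origin (0, 0):
  seg 1: left by d2 = 12 → (-12, 0)
  seg 2: right by d5 = 8 → (-4, 0)
  seg 3: down by d4 = 18 → (-4, -18)
  seg 4: down by d9 = -31 → (-4, 13)
  seg 5: down by d11 = 125 → (-4, -112)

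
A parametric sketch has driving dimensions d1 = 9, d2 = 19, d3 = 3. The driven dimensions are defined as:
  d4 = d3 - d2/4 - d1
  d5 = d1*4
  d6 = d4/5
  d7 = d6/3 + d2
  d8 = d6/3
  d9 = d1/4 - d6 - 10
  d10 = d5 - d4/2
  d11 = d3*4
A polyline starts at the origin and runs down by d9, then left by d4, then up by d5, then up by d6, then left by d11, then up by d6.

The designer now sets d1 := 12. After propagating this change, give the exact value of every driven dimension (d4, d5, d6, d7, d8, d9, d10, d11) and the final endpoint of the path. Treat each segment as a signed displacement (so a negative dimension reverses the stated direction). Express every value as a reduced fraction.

d4 = -55/4
d5 = 48
d6 = -11/4
d7 = 217/12
d8 = -11/12
d9 = -17/4
d10 = 439/8
d11 = 12
endpoint = (7/4, 187/4)

Apply edit: d1 := 12
  d4 = d3 - d2/4 - d1 = -55/4
  d5 = d1*4 = 48
  d6 = d4/5 = -11/4
  d7 = d6/3 + d2 = 217/12
  d8 = d6/3 = -11/12
  d9 = d1/4 - d6 - 10 = -17/4
  d10 = d5 - d4/2 = 439/8
  d11 = d3*4 = 12
Walk from origin (0, 0):
  seg 1: down by d9 = -17/4 → (0, 17/4)
  seg 2: left by d4 = -55/4 → (55/4, 17/4)
  seg 3: up by d5 = 48 → (55/4, 209/4)
  seg 4: up by d6 = -11/4 → (55/4, 99/2)
  seg 5: left by d11 = 12 → (7/4, 99/2)
  seg 6: up by d6 = -11/4 → (7/4, 187/4)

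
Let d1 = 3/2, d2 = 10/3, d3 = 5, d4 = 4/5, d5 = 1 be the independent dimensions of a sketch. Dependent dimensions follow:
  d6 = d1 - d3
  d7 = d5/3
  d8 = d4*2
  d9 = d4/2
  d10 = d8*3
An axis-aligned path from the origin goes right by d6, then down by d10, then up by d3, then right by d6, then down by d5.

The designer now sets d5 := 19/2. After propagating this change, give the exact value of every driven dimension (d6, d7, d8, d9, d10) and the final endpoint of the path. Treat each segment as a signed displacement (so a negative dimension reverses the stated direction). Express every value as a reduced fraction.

Apply edit: d5 := 19/2
  d6 = d1 - d3 = -7/2
  d7 = d5/3 = 19/6
  d8 = d4*2 = 8/5
  d9 = d4/2 = 2/5
  d10 = d8*3 = 24/5
Walk from origin (0, 0):
  seg 1: right by d6 = -7/2 → (-7/2, 0)
  seg 2: down by d10 = 24/5 → (-7/2, -24/5)
  seg 3: up by d3 = 5 → (-7/2, 1/5)
  seg 4: right by d6 = -7/2 → (-7, 1/5)
  seg 5: down by d5 = 19/2 → (-7, -93/10)

d6 = -7/2
d7 = 19/6
d8 = 8/5
d9 = 2/5
d10 = 24/5
endpoint = (-7, -93/10)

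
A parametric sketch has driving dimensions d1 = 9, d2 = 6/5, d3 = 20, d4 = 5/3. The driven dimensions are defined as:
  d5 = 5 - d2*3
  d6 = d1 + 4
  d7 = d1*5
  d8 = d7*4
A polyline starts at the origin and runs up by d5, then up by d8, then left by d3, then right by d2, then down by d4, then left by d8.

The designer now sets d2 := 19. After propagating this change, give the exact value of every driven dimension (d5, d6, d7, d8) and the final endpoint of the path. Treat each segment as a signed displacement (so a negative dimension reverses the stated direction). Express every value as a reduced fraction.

d5 = -52
d6 = 13
d7 = 45
d8 = 180
endpoint = (-181, 379/3)

Apply edit: d2 := 19
  d5 = 5 - d2*3 = -52
  d6 = d1 + 4 = 13
  d7 = d1*5 = 45
  d8 = d7*4 = 180
Walk from origin (0, 0):
  seg 1: up by d5 = -52 → (0, -52)
  seg 2: up by d8 = 180 → (0, 128)
  seg 3: left by d3 = 20 → (-20, 128)
  seg 4: right by d2 = 19 → (-1, 128)
  seg 5: down by d4 = 5/3 → (-1, 379/3)
  seg 6: left by d8 = 180 → (-181, 379/3)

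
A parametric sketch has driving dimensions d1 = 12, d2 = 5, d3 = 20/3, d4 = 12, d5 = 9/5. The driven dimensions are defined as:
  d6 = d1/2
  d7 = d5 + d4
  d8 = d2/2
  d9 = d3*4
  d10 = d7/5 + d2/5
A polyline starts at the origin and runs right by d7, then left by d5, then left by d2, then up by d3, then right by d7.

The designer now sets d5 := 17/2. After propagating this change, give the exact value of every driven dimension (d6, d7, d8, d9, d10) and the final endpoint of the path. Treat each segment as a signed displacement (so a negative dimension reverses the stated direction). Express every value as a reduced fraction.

Apply edit: d5 := 17/2
  d6 = d1/2 = 6
  d7 = d5 + d4 = 41/2
  d8 = d2/2 = 5/2
  d9 = d3*4 = 80/3
  d10 = d7/5 + d2/5 = 51/10
Walk from origin (0, 0):
  seg 1: right by d7 = 41/2 → (41/2, 0)
  seg 2: left by d5 = 17/2 → (12, 0)
  seg 3: left by d2 = 5 → (7, 0)
  seg 4: up by d3 = 20/3 → (7, 20/3)
  seg 5: right by d7 = 41/2 → (55/2, 20/3)

d6 = 6
d7 = 41/2
d8 = 5/2
d9 = 80/3
d10 = 51/10
endpoint = (55/2, 20/3)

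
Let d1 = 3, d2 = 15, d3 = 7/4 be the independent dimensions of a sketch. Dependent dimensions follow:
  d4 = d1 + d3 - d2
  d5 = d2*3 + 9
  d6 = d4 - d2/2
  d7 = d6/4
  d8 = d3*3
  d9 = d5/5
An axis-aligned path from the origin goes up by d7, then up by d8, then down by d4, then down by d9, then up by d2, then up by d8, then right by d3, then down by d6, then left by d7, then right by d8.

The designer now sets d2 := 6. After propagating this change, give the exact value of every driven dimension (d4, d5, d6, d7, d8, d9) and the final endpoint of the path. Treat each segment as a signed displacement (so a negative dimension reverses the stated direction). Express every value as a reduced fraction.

d4 = -5/4
d5 = 27
d6 = -17/4
d7 = -17/16
d8 = 21/4
d9 = 27/5
endpoint = (129/16, 1243/80)

Apply edit: d2 := 6
  d4 = d1 + d3 - d2 = -5/4
  d5 = d2*3 + 9 = 27
  d6 = d4 - d2/2 = -17/4
  d7 = d6/4 = -17/16
  d8 = d3*3 = 21/4
  d9 = d5/5 = 27/5
Walk from origin (0, 0):
  seg 1: up by d7 = -17/16 → (0, -17/16)
  seg 2: up by d8 = 21/4 → (0, 67/16)
  seg 3: down by d4 = -5/4 → (0, 87/16)
  seg 4: down by d9 = 27/5 → (0, 3/80)
  seg 5: up by d2 = 6 → (0, 483/80)
  seg 6: up by d8 = 21/4 → (0, 903/80)
  seg 7: right by d3 = 7/4 → (7/4, 903/80)
  seg 8: down by d6 = -17/4 → (7/4, 1243/80)
  seg 9: left by d7 = -17/16 → (45/16, 1243/80)
  seg 10: right by d8 = 21/4 → (129/16, 1243/80)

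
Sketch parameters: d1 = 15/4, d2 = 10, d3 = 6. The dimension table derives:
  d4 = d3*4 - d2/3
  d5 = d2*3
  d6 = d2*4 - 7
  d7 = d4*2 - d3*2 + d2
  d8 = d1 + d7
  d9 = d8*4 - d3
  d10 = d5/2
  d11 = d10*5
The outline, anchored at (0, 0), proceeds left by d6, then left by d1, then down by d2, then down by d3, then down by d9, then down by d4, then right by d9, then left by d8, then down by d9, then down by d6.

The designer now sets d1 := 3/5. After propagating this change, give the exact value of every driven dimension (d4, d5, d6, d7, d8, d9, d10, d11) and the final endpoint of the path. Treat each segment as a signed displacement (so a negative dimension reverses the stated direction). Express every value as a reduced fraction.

Apply edit: d1 := 3/5
  d4 = d3*4 - d2/3 = 62/3
  d5 = d2*3 = 30
  d6 = d2*4 - 7 = 33
  d7 = d4*2 - d3*2 + d2 = 118/3
  d8 = d1 + d7 = 599/15
  d9 = d8*4 - d3 = 2306/15
  d10 = d5/2 = 15
  d11 = d10*5 = 75
Walk from origin (0, 0):
  seg 1: left by d6 = 33 → (-33, 0)
  seg 2: left by d1 = 3/5 → (-168/5, 0)
  seg 3: down by d2 = 10 → (-168/5, -10)
  seg 4: down by d3 = 6 → (-168/5, -16)
  seg 5: down by d9 = 2306/15 → (-168/5, -2546/15)
  seg 6: down by d4 = 62/3 → (-168/5, -952/5)
  seg 7: right by d9 = 2306/15 → (1802/15, -952/5)
  seg 8: left by d8 = 599/15 → (401/5, -952/5)
  seg 9: down by d9 = 2306/15 → (401/5, -5162/15)
  seg 10: down by d6 = 33 → (401/5, -5657/15)

d4 = 62/3
d5 = 30
d6 = 33
d7 = 118/3
d8 = 599/15
d9 = 2306/15
d10 = 15
d11 = 75
endpoint = (401/5, -5657/15)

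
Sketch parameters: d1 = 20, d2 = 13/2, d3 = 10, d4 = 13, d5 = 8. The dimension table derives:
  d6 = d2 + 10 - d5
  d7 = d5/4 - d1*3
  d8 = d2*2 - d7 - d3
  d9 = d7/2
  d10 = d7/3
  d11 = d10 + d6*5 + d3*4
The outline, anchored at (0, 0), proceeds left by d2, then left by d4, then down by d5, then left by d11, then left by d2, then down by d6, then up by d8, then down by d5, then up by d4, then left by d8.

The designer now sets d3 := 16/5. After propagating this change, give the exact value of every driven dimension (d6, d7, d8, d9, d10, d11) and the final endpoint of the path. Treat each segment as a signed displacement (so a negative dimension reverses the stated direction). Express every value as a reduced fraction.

d6 = 17/2
d7 = -58
d8 = 339/5
d9 = -29
d10 = -58/3
d11 = 1079/30
endpoint = (-3893/30, 563/10)

Apply edit: d3 := 16/5
  d6 = d2 + 10 - d5 = 17/2
  d7 = d5/4 - d1*3 = -58
  d8 = d2*2 - d7 - d3 = 339/5
  d9 = d7/2 = -29
  d10 = d7/3 = -58/3
  d11 = d10 + d6*5 + d3*4 = 1079/30
Walk from origin (0, 0):
  seg 1: left by d2 = 13/2 → (-13/2, 0)
  seg 2: left by d4 = 13 → (-39/2, 0)
  seg 3: down by d5 = 8 → (-39/2, -8)
  seg 4: left by d11 = 1079/30 → (-832/15, -8)
  seg 5: left by d2 = 13/2 → (-1859/30, -8)
  seg 6: down by d6 = 17/2 → (-1859/30, -33/2)
  seg 7: up by d8 = 339/5 → (-1859/30, 513/10)
  seg 8: down by d5 = 8 → (-1859/30, 433/10)
  seg 9: up by d4 = 13 → (-1859/30, 563/10)
  seg 10: left by d8 = 339/5 → (-3893/30, 563/10)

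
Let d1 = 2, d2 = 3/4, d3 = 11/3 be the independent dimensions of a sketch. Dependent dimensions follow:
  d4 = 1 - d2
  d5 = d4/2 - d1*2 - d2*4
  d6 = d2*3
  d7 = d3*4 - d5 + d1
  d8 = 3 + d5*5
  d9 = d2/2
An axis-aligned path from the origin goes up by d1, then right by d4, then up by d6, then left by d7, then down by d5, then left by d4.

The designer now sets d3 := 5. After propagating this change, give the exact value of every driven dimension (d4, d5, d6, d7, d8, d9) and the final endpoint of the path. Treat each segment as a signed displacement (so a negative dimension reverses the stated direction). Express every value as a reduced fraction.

d4 = 1/4
d5 = -55/8
d6 = 9/4
d7 = 231/8
d8 = -251/8
d9 = 3/8
endpoint = (-231/8, 89/8)

Apply edit: d3 := 5
  d4 = 1 - d2 = 1/4
  d5 = d4/2 - d1*2 - d2*4 = -55/8
  d6 = d2*3 = 9/4
  d7 = d3*4 - d5 + d1 = 231/8
  d8 = 3 + d5*5 = -251/8
  d9 = d2/2 = 3/8
Walk from origin (0, 0):
  seg 1: up by d1 = 2 → (0, 2)
  seg 2: right by d4 = 1/4 → (1/4, 2)
  seg 3: up by d6 = 9/4 → (1/4, 17/4)
  seg 4: left by d7 = 231/8 → (-229/8, 17/4)
  seg 5: down by d5 = -55/8 → (-229/8, 89/8)
  seg 6: left by d4 = 1/4 → (-231/8, 89/8)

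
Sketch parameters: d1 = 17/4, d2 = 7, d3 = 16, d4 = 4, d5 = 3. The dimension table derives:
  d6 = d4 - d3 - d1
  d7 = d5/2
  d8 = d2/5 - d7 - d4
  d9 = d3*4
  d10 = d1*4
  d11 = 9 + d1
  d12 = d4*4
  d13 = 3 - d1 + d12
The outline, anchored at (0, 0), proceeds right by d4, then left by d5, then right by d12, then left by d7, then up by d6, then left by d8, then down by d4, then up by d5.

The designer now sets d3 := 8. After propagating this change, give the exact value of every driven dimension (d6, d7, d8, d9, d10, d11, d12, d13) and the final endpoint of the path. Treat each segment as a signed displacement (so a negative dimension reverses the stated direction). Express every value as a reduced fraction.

Apply edit: d3 := 8
  d6 = d4 - d3 - d1 = -33/4
  d7 = d5/2 = 3/2
  d8 = d2/5 - d7 - d4 = -41/10
  d9 = d3*4 = 32
  d10 = d1*4 = 17
  d11 = 9 + d1 = 53/4
  d12 = d4*4 = 16
  d13 = 3 - d1 + d12 = 59/4
Walk from origin (0, 0):
  seg 1: right by d4 = 4 → (4, 0)
  seg 2: left by d5 = 3 → (1, 0)
  seg 3: right by d12 = 16 → (17, 0)
  seg 4: left by d7 = 3/2 → (31/2, 0)
  seg 5: up by d6 = -33/4 → (31/2, -33/4)
  seg 6: left by d8 = -41/10 → (98/5, -33/4)
  seg 7: down by d4 = 4 → (98/5, -49/4)
  seg 8: up by d5 = 3 → (98/5, -37/4)

d6 = -33/4
d7 = 3/2
d8 = -41/10
d9 = 32
d10 = 17
d11 = 53/4
d12 = 16
d13 = 59/4
endpoint = (98/5, -37/4)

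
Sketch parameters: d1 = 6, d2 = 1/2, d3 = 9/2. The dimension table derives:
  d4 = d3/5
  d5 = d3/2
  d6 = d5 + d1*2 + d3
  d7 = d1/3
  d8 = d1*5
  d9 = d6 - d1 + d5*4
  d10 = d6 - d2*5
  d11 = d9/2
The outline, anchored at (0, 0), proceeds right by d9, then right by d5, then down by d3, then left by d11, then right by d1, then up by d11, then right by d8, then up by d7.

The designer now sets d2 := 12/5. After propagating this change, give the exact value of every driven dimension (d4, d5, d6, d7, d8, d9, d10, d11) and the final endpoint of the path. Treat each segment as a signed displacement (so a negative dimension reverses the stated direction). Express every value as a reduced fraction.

d4 = 9/10
d5 = 9/4
d6 = 75/4
d7 = 2
d8 = 30
d9 = 87/4
d10 = 27/4
d11 = 87/8
endpoint = (393/8, 67/8)

Apply edit: d2 := 12/5
  d4 = d3/5 = 9/10
  d5 = d3/2 = 9/4
  d6 = d5 + d1*2 + d3 = 75/4
  d7 = d1/3 = 2
  d8 = d1*5 = 30
  d9 = d6 - d1 + d5*4 = 87/4
  d10 = d6 - d2*5 = 27/4
  d11 = d9/2 = 87/8
Walk from origin (0, 0):
  seg 1: right by d9 = 87/4 → (87/4, 0)
  seg 2: right by d5 = 9/4 → (24, 0)
  seg 3: down by d3 = 9/2 → (24, -9/2)
  seg 4: left by d11 = 87/8 → (105/8, -9/2)
  seg 5: right by d1 = 6 → (153/8, -9/2)
  seg 6: up by d11 = 87/8 → (153/8, 51/8)
  seg 7: right by d8 = 30 → (393/8, 51/8)
  seg 8: up by d7 = 2 → (393/8, 67/8)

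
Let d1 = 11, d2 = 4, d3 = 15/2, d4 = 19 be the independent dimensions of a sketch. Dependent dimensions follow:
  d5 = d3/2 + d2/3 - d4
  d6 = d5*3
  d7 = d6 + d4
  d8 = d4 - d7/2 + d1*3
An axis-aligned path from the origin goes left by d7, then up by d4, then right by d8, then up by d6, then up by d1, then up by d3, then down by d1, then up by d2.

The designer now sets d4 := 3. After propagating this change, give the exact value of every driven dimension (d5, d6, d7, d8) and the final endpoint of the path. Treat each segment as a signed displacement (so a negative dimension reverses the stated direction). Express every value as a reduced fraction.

d5 = 25/12
d6 = 25/4
d7 = 37/4
d8 = 251/8
endpoint = (177/8, 83/4)

Apply edit: d4 := 3
  d5 = d3/2 + d2/3 - d4 = 25/12
  d6 = d5*3 = 25/4
  d7 = d6 + d4 = 37/4
  d8 = d4 - d7/2 + d1*3 = 251/8
Walk from origin (0, 0):
  seg 1: left by d7 = 37/4 → (-37/4, 0)
  seg 2: up by d4 = 3 → (-37/4, 3)
  seg 3: right by d8 = 251/8 → (177/8, 3)
  seg 4: up by d6 = 25/4 → (177/8, 37/4)
  seg 5: up by d1 = 11 → (177/8, 81/4)
  seg 6: up by d3 = 15/2 → (177/8, 111/4)
  seg 7: down by d1 = 11 → (177/8, 67/4)
  seg 8: up by d2 = 4 → (177/8, 83/4)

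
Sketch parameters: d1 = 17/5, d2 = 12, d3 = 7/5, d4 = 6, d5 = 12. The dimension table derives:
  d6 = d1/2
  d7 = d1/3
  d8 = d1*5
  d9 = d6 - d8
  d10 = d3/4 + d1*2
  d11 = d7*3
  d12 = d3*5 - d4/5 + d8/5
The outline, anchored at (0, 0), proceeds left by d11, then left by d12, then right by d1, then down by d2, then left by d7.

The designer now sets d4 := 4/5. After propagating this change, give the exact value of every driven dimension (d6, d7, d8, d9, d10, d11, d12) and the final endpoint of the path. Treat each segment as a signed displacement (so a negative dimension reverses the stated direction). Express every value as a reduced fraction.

Apply edit: d4 := 4/5
  d6 = d1/2 = 17/10
  d7 = d1/3 = 17/15
  d8 = d1*5 = 17
  d9 = d6 - d8 = -153/10
  d10 = d3/4 + d1*2 = 143/20
  d11 = d7*3 = 17/5
  d12 = d3*5 - d4/5 + d8/5 = 256/25
Walk from origin (0, 0):
  seg 1: left by d11 = 17/5 → (-17/5, 0)
  seg 2: left by d12 = 256/25 → (-341/25, 0)
  seg 3: right by d1 = 17/5 → (-256/25, 0)
  seg 4: down by d2 = 12 → (-256/25, -12)
  seg 5: left by d7 = 17/15 → (-853/75, -12)

d6 = 17/10
d7 = 17/15
d8 = 17
d9 = -153/10
d10 = 143/20
d11 = 17/5
d12 = 256/25
endpoint = (-853/75, -12)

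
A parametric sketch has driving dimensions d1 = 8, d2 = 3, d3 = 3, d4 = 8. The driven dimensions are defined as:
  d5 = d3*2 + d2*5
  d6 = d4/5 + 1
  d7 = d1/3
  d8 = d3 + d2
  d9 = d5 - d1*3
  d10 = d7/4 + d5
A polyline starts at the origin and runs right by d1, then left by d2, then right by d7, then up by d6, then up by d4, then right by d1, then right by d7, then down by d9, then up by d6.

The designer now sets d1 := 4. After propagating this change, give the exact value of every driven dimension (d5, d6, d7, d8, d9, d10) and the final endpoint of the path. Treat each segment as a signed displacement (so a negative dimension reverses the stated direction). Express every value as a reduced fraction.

Apply edit: d1 := 4
  d5 = d3*2 + d2*5 = 21
  d6 = d4/5 + 1 = 13/5
  d7 = d1/3 = 4/3
  d8 = d3 + d2 = 6
  d9 = d5 - d1*3 = 9
  d10 = d7/4 + d5 = 64/3
Walk from origin (0, 0):
  seg 1: right by d1 = 4 → (4, 0)
  seg 2: left by d2 = 3 → (1, 0)
  seg 3: right by d7 = 4/3 → (7/3, 0)
  seg 4: up by d6 = 13/5 → (7/3, 13/5)
  seg 5: up by d4 = 8 → (7/3, 53/5)
  seg 6: right by d1 = 4 → (19/3, 53/5)
  seg 7: right by d7 = 4/3 → (23/3, 53/5)
  seg 8: down by d9 = 9 → (23/3, 8/5)
  seg 9: up by d6 = 13/5 → (23/3, 21/5)

d5 = 21
d6 = 13/5
d7 = 4/3
d8 = 6
d9 = 9
d10 = 64/3
endpoint = (23/3, 21/5)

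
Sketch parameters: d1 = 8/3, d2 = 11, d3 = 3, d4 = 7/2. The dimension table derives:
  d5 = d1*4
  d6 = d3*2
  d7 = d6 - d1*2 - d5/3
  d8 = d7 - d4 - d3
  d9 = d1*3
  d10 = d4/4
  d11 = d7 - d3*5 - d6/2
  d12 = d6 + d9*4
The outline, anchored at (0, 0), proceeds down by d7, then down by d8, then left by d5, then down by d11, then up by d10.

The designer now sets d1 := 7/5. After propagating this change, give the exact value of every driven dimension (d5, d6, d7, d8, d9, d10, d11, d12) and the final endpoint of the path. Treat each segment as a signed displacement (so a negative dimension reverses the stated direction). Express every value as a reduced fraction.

d5 = 28/5
d6 = 6
d7 = 4/3
d8 = -31/6
d9 = 21/5
d10 = 7/8
d11 = -50/3
d12 = 114/5
endpoint = (-28/5, 171/8)

Apply edit: d1 := 7/5
  d5 = d1*4 = 28/5
  d6 = d3*2 = 6
  d7 = d6 - d1*2 - d5/3 = 4/3
  d8 = d7 - d4 - d3 = -31/6
  d9 = d1*3 = 21/5
  d10 = d4/4 = 7/8
  d11 = d7 - d3*5 - d6/2 = -50/3
  d12 = d6 + d9*4 = 114/5
Walk from origin (0, 0):
  seg 1: down by d7 = 4/3 → (0, -4/3)
  seg 2: down by d8 = -31/6 → (0, 23/6)
  seg 3: left by d5 = 28/5 → (-28/5, 23/6)
  seg 4: down by d11 = -50/3 → (-28/5, 41/2)
  seg 5: up by d10 = 7/8 → (-28/5, 171/8)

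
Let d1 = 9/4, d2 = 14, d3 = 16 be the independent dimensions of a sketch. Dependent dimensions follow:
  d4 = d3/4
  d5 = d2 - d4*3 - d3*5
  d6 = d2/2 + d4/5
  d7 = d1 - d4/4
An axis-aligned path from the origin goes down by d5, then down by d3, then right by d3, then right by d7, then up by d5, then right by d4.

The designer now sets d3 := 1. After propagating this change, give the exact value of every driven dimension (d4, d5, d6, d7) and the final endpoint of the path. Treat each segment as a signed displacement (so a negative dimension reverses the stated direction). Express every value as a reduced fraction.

Apply edit: d3 := 1
  d4 = d3/4 = 1/4
  d5 = d2 - d4*3 - d3*5 = 33/4
  d6 = d2/2 + d4/5 = 141/20
  d7 = d1 - d4/4 = 35/16
Walk from origin (0, 0):
  seg 1: down by d5 = 33/4 → (0, -33/4)
  seg 2: down by d3 = 1 → (0, -37/4)
  seg 3: right by d3 = 1 → (1, -37/4)
  seg 4: right by d7 = 35/16 → (51/16, -37/4)
  seg 5: up by d5 = 33/4 → (51/16, -1)
  seg 6: right by d4 = 1/4 → (55/16, -1)

d4 = 1/4
d5 = 33/4
d6 = 141/20
d7 = 35/16
endpoint = (55/16, -1)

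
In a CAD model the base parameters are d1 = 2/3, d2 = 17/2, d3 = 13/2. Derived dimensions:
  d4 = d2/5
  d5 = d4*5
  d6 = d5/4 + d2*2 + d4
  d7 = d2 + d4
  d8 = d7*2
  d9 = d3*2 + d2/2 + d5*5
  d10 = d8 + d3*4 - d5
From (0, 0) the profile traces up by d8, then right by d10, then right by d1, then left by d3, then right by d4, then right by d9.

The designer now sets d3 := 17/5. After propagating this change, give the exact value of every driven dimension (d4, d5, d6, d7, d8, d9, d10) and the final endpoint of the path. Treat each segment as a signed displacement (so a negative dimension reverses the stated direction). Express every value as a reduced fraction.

d4 = 17/10
d5 = 17/2
d6 = 833/40
d7 = 51/5
d8 = 102/5
d9 = 1071/20
d10 = 51/2
endpoint = (4681/60, 102/5)

Apply edit: d3 := 17/5
  d4 = d2/5 = 17/10
  d5 = d4*5 = 17/2
  d6 = d5/4 + d2*2 + d4 = 833/40
  d7 = d2 + d4 = 51/5
  d8 = d7*2 = 102/5
  d9 = d3*2 + d2/2 + d5*5 = 1071/20
  d10 = d8 + d3*4 - d5 = 51/2
Walk from origin (0, 0):
  seg 1: up by d8 = 102/5 → (0, 102/5)
  seg 2: right by d10 = 51/2 → (51/2, 102/5)
  seg 3: right by d1 = 2/3 → (157/6, 102/5)
  seg 4: left by d3 = 17/5 → (683/30, 102/5)
  seg 5: right by d4 = 17/10 → (367/15, 102/5)
  seg 6: right by d9 = 1071/20 → (4681/60, 102/5)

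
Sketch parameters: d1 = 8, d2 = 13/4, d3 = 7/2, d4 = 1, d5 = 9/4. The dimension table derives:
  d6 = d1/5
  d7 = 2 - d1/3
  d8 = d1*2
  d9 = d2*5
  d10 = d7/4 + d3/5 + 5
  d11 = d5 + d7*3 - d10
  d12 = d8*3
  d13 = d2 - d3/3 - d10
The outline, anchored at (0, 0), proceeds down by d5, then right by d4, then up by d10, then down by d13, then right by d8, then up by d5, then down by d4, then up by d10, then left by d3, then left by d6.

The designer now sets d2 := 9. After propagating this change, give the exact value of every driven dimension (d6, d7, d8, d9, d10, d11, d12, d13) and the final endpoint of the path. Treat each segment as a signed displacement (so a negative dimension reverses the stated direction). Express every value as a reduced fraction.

d6 = 8/5
d7 = -2/3
d8 = 16
d9 = 45
d10 = 83/15
d11 = -317/60
d12 = 48
d13 = 23/10
endpoint = (119/10, 233/30)

Apply edit: d2 := 9
  d6 = d1/5 = 8/5
  d7 = 2 - d1/3 = -2/3
  d8 = d1*2 = 16
  d9 = d2*5 = 45
  d10 = d7/4 + d3/5 + 5 = 83/15
  d11 = d5 + d7*3 - d10 = -317/60
  d12 = d8*3 = 48
  d13 = d2 - d3/3 - d10 = 23/10
Walk from origin (0, 0):
  seg 1: down by d5 = 9/4 → (0, -9/4)
  seg 2: right by d4 = 1 → (1, -9/4)
  seg 3: up by d10 = 83/15 → (1, 197/60)
  seg 4: down by d13 = 23/10 → (1, 59/60)
  seg 5: right by d8 = 16 → (17, 59/60)
  seg 6: up by d5 = 9/4 → (17, 97/30)
  seg 7: down by d4 = 1 → (17, 67/30)
  seg 8: up by d10 = 83/15 → (17, 233/30)
  seg 9: left by d3 = 7/2 → (27/2, 233/30)
  seg 10: left by d6 = 8/5 → (119/10, 233/30)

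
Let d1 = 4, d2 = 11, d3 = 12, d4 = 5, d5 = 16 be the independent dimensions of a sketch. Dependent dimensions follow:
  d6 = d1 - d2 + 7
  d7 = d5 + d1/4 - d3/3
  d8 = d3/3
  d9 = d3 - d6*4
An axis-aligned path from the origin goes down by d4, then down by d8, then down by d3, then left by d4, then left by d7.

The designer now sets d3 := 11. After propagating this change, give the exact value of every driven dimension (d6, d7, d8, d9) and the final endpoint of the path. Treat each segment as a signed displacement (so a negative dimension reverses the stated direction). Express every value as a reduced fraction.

d6 = 0
d7 = 40/3
d8 = 11/3
d9 = 11
endpoint = (-55/3, -59/3)

Apply edit: d3 := 11
  d6 = d1 - d2 + 7 = 0
  d7 = d5 + d1/4 - d3/3 = 40/3
  d8 = d3/3 = 11/3
  d9 = d3 - d6*4 = 11
Walk from origin (0, 0):
  seg 1: down by d4 = 5 → (0, -5)
  seg 2: down by d8 = 11/3 → (0, -26/3)
  seg 3: down by d3 = 11 → (0, -59/3)
  seg 4: left by d4 = 5 → (-5, -59/3)
  seg 5: left by d7 = 40/3 → (-55/3, -59/3)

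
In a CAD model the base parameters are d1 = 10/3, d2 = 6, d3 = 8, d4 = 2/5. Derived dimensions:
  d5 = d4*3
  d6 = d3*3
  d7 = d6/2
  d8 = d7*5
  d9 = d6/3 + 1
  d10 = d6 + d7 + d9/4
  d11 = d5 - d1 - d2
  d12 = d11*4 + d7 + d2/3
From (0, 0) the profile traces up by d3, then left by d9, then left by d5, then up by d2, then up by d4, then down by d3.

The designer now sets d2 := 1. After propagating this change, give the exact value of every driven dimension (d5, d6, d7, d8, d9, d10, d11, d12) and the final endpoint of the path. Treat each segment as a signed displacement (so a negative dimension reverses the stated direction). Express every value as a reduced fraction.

Apply edit: d2 := 1
  d5 = d4*3 = 6/5
  d6 = d3*3 = 24
  d7 = d6/2 = 12
  d8 = d7*5 = 60
  d9 = d6/3 + 1 = 9
  d10 = d6 + d7 + d9/4 = 153/4
  d11 = d5 - d1 - d2 = -47/15
  d12 = d11*4 + d7 + d2/3 = -1/5
Walk from origin (0, 0):
  seg 1: up by d3 = 8 → (0, 8)
  seg 2: left by d9 = 9 → (-9, 8)
  seg 3: left by d5 = 6/5 → (-51/5, 8)
  seg 4: up by d2 = 1 → (-51/5, 9)
  seg 5: up by d4 = 2/5 → (-51/5, 47/5)
  seg 6: down by d3 = 8 → (-51/5, 7/5)

d5 = 6/5
d6 = 24
d7 = 12
d8 = 60
d9 = 9
d10 = 153/4
d11 = -47/15
d12 = -1/5
endpoint = (-51/5, 7/5)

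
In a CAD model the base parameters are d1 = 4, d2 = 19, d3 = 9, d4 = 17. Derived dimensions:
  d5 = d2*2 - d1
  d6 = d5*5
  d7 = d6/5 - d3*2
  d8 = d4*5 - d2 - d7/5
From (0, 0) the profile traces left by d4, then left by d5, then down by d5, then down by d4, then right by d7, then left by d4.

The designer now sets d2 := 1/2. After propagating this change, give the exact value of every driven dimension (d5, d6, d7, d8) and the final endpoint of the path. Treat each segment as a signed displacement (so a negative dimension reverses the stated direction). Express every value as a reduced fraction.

d5 = -3
d6 = -15
d7 = -21
d8 = 887/10
endpoint = (-52, -14)

Apply edit: d2 := 1/2
  d5 = d2*2 - d1 = -3
  d6 = d5*5 = -15
  d7 = d6/5 - d3*2 = -21
  d8 = d4*5 - d2 - d7/5 = 887/10
Walk from origin (0, 0):
  seg 1: left by d4 = 17 → (-17, 0)
  seg 2: left by d5 = -3 → (-14, 0)
  seg 3: down by d5 = -3 → (-14, 3)
  seg 4: down by d4 = 17 → (-14, -14)
  seg 5: right by d7 = -21 → (-35, -14)
  seg 6: left by d4 = 17 → (-52, -14)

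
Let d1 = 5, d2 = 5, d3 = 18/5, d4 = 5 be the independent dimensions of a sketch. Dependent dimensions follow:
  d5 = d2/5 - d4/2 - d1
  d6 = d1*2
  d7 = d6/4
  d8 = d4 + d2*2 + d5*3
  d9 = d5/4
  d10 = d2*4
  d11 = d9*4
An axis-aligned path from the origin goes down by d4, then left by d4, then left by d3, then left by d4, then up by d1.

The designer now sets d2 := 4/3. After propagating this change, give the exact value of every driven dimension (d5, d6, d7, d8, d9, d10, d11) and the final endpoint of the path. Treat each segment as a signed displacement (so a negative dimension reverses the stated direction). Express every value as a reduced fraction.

Apply edit: d2 := 4/3
  d5 = d2/5 - d4/2 - d1 = -217/30
  d6 = d1*2 = 10
  d7 = d6/4 = 5/2
  d8 = d4 + d2*2 + d5*3 = -421/30
  d9 = d5/4 = -217/120
  d10 = d2*4 = 16/3
  d11 = d9*4 = -217/30
Walk from origin (0, 0):
  seg 1: down by d4 = 5 → (0, -5)
  seg 2: left by d4 = 5 → (-5, -5)
  seg 3: left by d3 = 18/5 → (-43/5, -5)
  seg 4: left by d4 = 5 → (-68/5, -5)
  seg 5: up by d1 = 5 → (-68/5, 0)

d5 = -217/30
d6 = 10
d7 = 5/2
d8 = -421/30
d9 = -217/120
d10 = 16/3
d11 = -217/30
endpoint = (-68/5, 0)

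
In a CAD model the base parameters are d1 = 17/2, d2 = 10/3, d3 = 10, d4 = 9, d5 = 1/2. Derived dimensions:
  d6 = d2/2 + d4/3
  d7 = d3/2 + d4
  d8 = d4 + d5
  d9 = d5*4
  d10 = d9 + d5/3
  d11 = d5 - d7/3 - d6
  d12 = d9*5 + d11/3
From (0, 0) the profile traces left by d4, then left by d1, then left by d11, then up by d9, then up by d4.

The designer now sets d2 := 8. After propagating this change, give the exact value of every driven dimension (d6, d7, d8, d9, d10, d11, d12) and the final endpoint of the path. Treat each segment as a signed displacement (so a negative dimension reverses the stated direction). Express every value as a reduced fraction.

Apply edit: d2 := 8
  d6 = d2/2 + d4/3 = 7
  d7 = d3/2 + d4 = 14
  d8 = d4 + d5 = 19/2
  d9 = d5*4 = 2
  d10 = d9 + d5/3 = 13/6
  d11 = d5 - d7/3 - d6 = -67/6
  d12 = d9*5 + d11/3 = 113/18
Walk from origin (0, 0):
  seg 1: left by d4 = 9 → (-9, 0)
  seg 2: left by d1 = 17/2 → (-35/2, 0)
  seg 3: left by d11 = -67/6 → (-19/3, 0)
  seg 4: up by d9 = 2 → (-19/3, 2)
  seg 5: up by d4 = 9 → (-19/3, 11)

d6 = 7
d7 = 14
d8 = 19/2
d9 = 2
d10 = 13/6
d11 = -67/6
d12 = 113/18
endpoint = (-19/3, 11)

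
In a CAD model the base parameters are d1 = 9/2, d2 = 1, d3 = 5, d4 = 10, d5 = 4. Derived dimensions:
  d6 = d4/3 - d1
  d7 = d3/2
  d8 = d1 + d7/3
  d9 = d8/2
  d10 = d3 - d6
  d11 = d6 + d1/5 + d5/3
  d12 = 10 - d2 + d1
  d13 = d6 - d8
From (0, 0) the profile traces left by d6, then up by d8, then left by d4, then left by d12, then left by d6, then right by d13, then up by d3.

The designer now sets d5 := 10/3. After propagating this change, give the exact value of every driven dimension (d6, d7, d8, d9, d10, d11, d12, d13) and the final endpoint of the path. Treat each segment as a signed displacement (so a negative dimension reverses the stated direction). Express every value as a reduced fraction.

d6 = -7/6
d7 = 5/2
d8 = 16/3
d9 = 8/3
d10 = 37/6
d11 = 38/45
d12 = 27/2
d13 = -13/2
endpoint = (-83/3, 31/3)

Apply edit: d5 := 10/3
  d6 = d4/3 - d1 = -7/6
  d7 = d3/2 = 5/2
  d8 = d1 + d7/3 = 16/3
  d9 = d8/2 = 8/3
  d10 = d3 - d6 = 37/6
  d11 = d6 + d1/5 + d5/3 = 38/45
  d12 = 10 - d2 + d1 = 27/2
  d13 = d6 - d8 = -13/2
Walk from origin (0, 0):
  seg 1: left by d6 = -7/6 → (7/6, 0)
  seg 2: up by d8 = 16/3 → (7/6, 16/3)
  seg 3: left by d4 = 10 → (-53/6, 16/3)
  seg 4: left by d12 = 27/2 → (-67/3, 16/3)
  seg 5: left by d6 = -7/6 → (-127/6, 16/3)
  seg 6: right by d13 = -13/2 → (-83/3, 16/3)
  seg 7: up by d3 = 5 → (-83/3, 31/3)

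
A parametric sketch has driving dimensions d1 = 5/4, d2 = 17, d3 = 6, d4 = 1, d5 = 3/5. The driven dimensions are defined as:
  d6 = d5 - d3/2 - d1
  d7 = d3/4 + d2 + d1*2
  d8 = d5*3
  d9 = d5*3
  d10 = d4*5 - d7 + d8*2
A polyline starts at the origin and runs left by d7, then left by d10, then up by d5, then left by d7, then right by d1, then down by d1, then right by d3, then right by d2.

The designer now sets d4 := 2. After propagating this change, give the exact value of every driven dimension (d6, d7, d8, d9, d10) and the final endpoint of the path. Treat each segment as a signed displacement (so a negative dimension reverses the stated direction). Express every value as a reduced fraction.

d6 = -73/20
d7 = 21
d8 = 9/5
d9 = 9/5
d10 = -37/5
endpoint = (-207/20, -13/20)

Apply edit: d4 := 2
  d6 = d5 - d3/2 - d1 = -73/20
  d7 = d3/4 + d2 + d1*2 = 21
  d8 = d5*3 = 9/5
  d9 = d5*3 = 9/5
  d10 = d4*5 - d7 + d8*2 = -37/5
Walk from origin (0, 0):
  seg 1: left by d7 = 21 → (-21, 0)
  seg 2: left by d10 = -37/5 → (-68/5, 0)
  seg 3: up by d5 = 3/5 → (-68/5, 3/5)
  seg 4: left by d7 = 21 → (-173/5, 3/5)
  seg 5: right by d1 = 5/4 → (-667/20, 3/5)
  seg 6: down by d1 = 5/4 → (-667/20, -13/20)
  seg 7: right by d3 = 6 → (-547/20, -13/20)
  seg 8: right by d2 = 17 → (-207/20, -13/20)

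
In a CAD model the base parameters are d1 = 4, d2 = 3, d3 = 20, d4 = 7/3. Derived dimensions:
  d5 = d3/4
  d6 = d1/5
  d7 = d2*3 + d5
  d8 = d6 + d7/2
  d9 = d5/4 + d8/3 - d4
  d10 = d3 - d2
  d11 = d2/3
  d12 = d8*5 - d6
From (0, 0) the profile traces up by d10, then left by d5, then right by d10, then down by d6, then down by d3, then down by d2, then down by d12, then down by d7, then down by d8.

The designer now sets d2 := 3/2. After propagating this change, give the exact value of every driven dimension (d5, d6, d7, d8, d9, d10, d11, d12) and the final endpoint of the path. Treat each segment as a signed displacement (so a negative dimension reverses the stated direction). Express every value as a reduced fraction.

Apply edit: d2 := 3/2
  d5 = d3/4 = 5
  d6 = d1/5 = 4/5
  d7 = d2*3 + d5 = 19/2
  d8 = d6 + d7/2 = 111/20
  d9 = d5/4 + d8/3 - d4 = 23/30
  d10 = d3 - d2 = 37/2
  d11 = d2/3 = 1/2
  d12 = d8*5 - d6 = 539/20
Walk from origin (0, 0):
  seg 1: up by d10 = 37/2 → (0, 37/2)
  seg 2: left by d5 = 5 → (-5, 37/2)
  seg 3: right by d10 = 37/2 → (27/2, 37/2)
  seg 4: down by d6 = 4/5 → (27/2, 177/10)
  seg 5: down by d3 = 20 → (27/2, -23/10)
  seg 6: down by d2 = 3/2 → (27/2, -19/5)
  seg 7: down by d12 = 539/20 → (27/2, -123/4)
  seg 8: down by d7 = 19/2 → (27/2, -161/4)
  seg 9: down by d8 = 111/20 → (27/2, -229/5)

d5 = 5
d6 = 4/5
d7 = 19/2
d8 = 111/20
d9 = 23/30
d10 = 37/2
d11 = 1/2
d12 = 539/20
endpoint = (27/2, -229/5)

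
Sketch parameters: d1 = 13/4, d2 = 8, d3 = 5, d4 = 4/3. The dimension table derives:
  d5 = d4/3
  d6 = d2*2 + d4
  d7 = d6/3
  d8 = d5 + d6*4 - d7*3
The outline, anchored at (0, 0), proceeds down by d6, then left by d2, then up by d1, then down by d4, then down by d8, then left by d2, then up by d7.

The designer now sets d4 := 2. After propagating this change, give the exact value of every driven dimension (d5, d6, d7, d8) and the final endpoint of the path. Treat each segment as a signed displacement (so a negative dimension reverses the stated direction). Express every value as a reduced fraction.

d5 = 2/3
d6 = 18
d7 = 6
d8 = 164/3
endpoint = (-16, -785/12)

Apply edit: d4 := 2
  d5 = d4/3 = 2/3
  d6 = d2*2 + d4 = 18
  d7 = d6/3 = 6
  d8 = d5 + d6*4 - d7*3 = 164/3
Walk from origin (0, 0):
  seg 1: down by d6 = 18 → (0, -18)
  seg 2: left by d2 = 8 → (-8, -18)
  seg 3: up by d1 = 13/4 → (-8, -59/4)
  seg 4: down by d4 = 2 → (-8, -67/4)
  seg 5: down by d8 = 164/3 → (-8, -857/12)
  seg 6: left by d2 = 8 → (-16, -857/12)
  seg 7: up by d7 = 6 → (-16, -785/12)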